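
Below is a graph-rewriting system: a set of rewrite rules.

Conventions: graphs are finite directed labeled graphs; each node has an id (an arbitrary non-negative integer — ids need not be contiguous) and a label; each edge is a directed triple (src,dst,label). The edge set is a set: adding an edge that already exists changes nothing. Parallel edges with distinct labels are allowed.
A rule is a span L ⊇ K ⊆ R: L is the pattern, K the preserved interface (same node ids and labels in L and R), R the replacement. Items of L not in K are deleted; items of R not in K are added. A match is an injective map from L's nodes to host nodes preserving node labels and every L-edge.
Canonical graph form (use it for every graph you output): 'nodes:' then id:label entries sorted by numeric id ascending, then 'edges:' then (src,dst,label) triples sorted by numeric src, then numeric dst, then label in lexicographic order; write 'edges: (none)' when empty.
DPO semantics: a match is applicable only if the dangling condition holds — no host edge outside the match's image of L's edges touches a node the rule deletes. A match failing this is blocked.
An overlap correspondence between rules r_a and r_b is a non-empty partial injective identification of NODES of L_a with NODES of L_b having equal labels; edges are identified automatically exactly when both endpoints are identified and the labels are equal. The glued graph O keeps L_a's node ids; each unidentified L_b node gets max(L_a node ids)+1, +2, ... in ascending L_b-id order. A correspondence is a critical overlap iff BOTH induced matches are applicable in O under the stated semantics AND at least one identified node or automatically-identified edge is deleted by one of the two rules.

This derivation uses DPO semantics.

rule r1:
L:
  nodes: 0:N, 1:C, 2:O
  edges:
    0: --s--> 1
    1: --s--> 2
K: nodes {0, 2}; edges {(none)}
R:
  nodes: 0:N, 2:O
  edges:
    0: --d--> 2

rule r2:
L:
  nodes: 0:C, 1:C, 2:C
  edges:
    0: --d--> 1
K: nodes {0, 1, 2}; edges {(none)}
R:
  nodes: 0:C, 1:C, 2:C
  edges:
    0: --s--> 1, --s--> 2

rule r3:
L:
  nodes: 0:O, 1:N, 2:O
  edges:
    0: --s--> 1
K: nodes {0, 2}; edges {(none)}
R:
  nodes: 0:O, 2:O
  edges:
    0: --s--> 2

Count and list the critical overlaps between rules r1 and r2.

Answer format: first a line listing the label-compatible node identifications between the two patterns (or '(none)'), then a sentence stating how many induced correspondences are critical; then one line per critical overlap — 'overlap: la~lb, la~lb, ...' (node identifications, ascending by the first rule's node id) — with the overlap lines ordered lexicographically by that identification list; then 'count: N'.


label-compatible node identifications between L(r1) and L(r2): 1~0, 1~1, 1~2
1 of the induced correspondences is a critical overlap of r1 and r2.
overlap: 1~2
count: 1


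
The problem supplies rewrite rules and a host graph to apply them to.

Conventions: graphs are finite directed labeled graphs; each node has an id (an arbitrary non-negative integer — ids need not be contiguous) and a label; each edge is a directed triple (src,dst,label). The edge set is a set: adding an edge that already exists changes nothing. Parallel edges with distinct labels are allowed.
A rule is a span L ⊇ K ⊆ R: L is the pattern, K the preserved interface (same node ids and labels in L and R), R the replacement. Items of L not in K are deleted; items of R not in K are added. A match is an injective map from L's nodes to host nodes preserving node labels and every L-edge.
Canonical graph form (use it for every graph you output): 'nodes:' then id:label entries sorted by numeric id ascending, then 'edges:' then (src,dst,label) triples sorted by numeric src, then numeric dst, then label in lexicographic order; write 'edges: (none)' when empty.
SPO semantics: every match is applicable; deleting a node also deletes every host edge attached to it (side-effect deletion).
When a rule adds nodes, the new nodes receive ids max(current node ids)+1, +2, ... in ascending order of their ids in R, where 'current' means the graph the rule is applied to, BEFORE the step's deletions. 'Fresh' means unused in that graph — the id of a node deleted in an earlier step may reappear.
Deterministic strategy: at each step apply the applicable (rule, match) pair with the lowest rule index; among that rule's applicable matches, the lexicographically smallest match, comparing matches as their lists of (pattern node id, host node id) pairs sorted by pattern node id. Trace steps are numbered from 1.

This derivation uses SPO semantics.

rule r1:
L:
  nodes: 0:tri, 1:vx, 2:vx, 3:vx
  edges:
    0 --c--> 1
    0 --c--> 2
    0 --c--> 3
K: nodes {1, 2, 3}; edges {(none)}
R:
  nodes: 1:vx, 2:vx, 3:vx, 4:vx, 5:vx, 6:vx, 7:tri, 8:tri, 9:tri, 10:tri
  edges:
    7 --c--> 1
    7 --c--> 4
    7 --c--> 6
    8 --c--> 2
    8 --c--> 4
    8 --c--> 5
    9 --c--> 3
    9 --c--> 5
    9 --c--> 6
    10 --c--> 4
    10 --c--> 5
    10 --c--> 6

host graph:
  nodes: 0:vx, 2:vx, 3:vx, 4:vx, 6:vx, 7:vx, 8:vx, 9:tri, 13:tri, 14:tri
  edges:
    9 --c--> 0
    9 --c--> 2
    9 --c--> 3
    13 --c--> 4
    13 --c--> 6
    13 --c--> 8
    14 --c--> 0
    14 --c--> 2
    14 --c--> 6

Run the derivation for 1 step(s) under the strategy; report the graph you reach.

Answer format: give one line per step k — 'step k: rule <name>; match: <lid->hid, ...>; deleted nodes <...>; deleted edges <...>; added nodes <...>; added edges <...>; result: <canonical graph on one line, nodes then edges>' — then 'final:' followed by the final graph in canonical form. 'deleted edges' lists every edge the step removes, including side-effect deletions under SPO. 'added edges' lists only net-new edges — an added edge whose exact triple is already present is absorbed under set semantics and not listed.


step 1: rule r1; match: 0->9, 1->0, 2->2, 3->3; deleted nodes 9; deleted edges (9,0,c); (9,2,c); (9,3,c); added nodes 15, 16, 17, 18, 19, 20, 21; added edges (18,0,c); (18,15,c); (18,17,c); (19,2,c); (19,15,c); (19,16,c); (20,3,c); (20,16,c); (20,17,c); (21,15,c); (21,16,c); (21,17,c); result: nodes: 0:vx, 2:vx, 3:vx, 4:vx, 6:vx, 7:vx, 8:vx, 13:tri, 14:tri, 15:vx, 16:vx, 17:vx, 18:tri, 19:tri, 20:tri, 21:tri edges: (13,4,c); (13,6,c); (13,8,c); (14,0,c); (14,2,c); (14,6,c); (18,0,c); (18,15,c); (18,17,c); (19,2,c); (19,15,c); (19,16,c); (20,3,c); (20,16,c); (20,17,c); (21,15,c); (21,16,c); (21,17,c)
final:
nodes: 0:vx, 2:vx, 3:vx, 4:vx, 6:vx, 7:vx, 8:vx, 13:tri, 14:tri, 15:vx, 16:vx, 17:vx, 18:tri, 19:tri, 20:tri, 21:tri
edges: (13,4,c); (13,6,c); (13,8,c); (14,0,c); (14,2,c); (14,6,c); (18,0,c); (18,15,c); (18,17,c); (19,2,c); (19,15,c); (19,16,c); (20,3,c); (20,16,c); (20,17,c); (21,15,c); (21,16,c); (21,17,c)


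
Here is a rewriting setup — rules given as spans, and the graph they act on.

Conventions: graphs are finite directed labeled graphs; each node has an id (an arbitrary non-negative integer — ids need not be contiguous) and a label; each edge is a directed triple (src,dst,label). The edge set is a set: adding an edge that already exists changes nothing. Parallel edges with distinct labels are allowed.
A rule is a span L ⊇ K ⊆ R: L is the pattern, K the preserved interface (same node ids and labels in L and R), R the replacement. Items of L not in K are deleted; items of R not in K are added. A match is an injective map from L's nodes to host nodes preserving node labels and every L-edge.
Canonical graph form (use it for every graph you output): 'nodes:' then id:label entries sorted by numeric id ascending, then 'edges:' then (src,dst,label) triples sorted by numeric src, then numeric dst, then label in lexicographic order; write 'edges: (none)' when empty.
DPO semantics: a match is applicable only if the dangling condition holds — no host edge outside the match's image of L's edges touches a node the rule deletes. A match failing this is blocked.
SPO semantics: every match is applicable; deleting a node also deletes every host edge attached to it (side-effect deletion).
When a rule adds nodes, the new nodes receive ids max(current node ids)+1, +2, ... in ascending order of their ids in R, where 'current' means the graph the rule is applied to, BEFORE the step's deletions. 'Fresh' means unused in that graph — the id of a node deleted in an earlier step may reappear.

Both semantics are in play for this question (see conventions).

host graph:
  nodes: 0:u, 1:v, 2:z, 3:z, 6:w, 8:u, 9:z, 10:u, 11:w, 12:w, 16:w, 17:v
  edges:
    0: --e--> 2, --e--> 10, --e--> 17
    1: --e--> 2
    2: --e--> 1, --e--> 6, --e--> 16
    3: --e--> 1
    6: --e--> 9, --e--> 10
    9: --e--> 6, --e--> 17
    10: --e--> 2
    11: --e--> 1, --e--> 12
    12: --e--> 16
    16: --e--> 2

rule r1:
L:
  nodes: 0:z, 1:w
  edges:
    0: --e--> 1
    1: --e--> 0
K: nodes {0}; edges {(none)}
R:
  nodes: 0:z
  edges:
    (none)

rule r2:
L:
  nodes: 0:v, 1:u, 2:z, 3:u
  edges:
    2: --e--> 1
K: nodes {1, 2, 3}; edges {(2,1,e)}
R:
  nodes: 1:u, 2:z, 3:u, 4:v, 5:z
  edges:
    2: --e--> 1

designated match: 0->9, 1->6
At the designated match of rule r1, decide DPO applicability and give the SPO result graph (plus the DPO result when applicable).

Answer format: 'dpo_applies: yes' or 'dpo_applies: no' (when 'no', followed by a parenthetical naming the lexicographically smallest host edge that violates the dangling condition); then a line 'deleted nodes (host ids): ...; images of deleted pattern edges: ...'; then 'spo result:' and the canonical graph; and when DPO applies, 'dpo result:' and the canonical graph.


dpo_applies: no
(the rule deletes node 6, which keeps host edge (2,6,e) outside the match image — the dangling condition fails, DPO blocks; SPO proceeds and side-deletes such edges)
deleted nodes (host ids): 6; images of deleted pattern edges: (6,9,e); (9,6,e)
spo result:
nodes: 0:u, 1:v, 2:z, 3:z, 8:u, 9:z, 10:u, 11:w, 12:w, 16:w, 17:v
edges: (0,2,e); (0,10,e); (0,17,e); (1,2,e); (2,1,e); (2,16,e); (3,1,e); (9,17,e); (10,2,e); (11,1,e); (11,12,e); (12,16,e); (16,2,e)


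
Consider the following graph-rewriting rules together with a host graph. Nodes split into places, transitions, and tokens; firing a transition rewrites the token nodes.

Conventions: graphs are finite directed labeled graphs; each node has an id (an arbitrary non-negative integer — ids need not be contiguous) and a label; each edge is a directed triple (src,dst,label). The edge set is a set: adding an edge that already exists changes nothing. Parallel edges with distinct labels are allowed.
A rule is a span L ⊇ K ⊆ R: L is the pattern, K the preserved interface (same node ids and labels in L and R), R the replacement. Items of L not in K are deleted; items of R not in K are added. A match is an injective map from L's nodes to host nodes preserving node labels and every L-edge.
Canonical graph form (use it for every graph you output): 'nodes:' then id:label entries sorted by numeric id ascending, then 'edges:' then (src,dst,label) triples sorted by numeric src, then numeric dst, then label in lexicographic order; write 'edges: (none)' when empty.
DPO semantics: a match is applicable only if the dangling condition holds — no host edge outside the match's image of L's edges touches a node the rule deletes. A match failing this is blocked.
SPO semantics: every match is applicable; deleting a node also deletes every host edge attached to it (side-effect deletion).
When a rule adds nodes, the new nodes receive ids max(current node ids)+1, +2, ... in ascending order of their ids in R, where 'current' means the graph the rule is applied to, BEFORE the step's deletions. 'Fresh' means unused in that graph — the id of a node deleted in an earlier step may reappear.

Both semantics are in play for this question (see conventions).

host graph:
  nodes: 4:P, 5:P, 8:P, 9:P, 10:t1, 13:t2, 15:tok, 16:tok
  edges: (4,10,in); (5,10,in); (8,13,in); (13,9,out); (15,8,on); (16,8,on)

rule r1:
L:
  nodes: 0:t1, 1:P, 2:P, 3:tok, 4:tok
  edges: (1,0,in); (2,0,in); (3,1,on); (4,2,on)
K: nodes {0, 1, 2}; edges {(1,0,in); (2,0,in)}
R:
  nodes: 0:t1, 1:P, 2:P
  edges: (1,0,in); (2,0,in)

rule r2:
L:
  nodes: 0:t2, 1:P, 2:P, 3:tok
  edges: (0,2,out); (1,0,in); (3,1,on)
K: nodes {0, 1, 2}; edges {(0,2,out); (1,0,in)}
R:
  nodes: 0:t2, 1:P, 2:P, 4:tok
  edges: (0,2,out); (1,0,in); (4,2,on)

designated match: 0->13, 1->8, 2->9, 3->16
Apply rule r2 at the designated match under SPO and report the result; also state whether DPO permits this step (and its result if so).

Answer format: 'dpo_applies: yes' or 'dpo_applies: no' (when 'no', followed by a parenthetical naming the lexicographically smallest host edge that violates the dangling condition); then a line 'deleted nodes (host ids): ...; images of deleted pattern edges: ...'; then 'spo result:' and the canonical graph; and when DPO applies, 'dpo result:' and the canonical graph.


dpo_applies: yes
deleted nodes (host ids): 16; images of deleted pattern edges: (16,8,on)
spo result:
nodes: 4:P, 5:P, 8:P, 9:P, 10:t1, 13:t2, 15:tok, 17:tok
edges: (4,10,in); (5,10,in); (8,13,in); (13,9,out); (15,8,on); (17,9,on)
dpo result:
nodes: 4:P, 5:P, 8:P, 9:P, 10:t1, 13:t2, 15:tok, 17:tok
edges: (4,10,in); (5,10,in); (8,13,in); (13,9,out); (15,8,on); (17,9,on)


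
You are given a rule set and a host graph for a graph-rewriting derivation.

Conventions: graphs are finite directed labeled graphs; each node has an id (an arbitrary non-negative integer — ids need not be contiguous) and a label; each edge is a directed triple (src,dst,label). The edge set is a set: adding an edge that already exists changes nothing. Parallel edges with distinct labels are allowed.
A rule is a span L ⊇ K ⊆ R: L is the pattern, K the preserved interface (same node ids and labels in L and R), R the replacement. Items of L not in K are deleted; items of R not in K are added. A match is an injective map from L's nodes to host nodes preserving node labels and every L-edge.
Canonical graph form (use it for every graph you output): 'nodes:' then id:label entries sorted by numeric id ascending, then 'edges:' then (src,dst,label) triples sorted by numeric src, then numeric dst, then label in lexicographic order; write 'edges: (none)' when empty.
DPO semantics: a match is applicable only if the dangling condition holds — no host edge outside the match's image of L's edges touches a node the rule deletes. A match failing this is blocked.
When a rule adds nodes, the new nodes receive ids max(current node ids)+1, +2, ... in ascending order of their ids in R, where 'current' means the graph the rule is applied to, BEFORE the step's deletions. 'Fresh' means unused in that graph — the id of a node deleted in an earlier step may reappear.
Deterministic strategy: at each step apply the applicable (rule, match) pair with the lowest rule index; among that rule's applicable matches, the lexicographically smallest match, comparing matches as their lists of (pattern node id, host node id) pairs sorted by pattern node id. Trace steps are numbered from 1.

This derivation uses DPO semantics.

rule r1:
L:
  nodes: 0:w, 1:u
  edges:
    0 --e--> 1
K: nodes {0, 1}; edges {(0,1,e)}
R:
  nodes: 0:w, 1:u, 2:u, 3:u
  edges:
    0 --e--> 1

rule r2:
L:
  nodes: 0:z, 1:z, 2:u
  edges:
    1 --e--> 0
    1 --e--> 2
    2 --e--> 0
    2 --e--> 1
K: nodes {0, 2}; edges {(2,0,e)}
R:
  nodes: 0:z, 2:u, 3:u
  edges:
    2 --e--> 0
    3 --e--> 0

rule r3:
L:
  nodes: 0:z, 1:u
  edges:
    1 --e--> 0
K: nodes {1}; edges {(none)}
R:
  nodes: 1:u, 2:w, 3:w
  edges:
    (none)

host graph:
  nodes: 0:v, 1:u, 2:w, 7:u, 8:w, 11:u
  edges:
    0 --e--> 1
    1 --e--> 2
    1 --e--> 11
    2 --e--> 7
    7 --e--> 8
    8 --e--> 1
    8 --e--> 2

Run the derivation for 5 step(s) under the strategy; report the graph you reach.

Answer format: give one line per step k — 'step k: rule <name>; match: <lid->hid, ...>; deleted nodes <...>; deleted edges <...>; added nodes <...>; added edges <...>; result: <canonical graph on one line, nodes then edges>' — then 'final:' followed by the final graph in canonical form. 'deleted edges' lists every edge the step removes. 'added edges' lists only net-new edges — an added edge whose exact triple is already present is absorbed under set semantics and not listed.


step 1: rule r1; match: 0->2, 1->7; deleted nodes (none); deleted edges (none); added nodes 12, 13; added edges (none); result: nodes: 0:v, 1:u, 2:w, 7:u, 8:w, 11:u, 12:u, 13:u edges: (0,1,e); (1,2,e); (1,11,e); (2,7,e); (7,8,e); (8,1,e); (8,2,e)
step 2: rule r1; match: 0->2, 1->7; deleted nodes (none); deleted edges (none); added nodes 14, 15; added edges (none); result: nodes: 0:v, 1:u, 2:w, 7:u, 8:w, 11:u, 12:u, 13:u, 14:u, 15:u edges: (0,1,e); (1,2,e); (1,11,e); (2,7,e); (7,8,e); (8,1,e); (8,2,e)
step 3: rule r1; match: 0->2, 1->7; deleted nodes (none); deleted edges (none); added nodes 16, 17; added edges (none); result: nodes: 0:v, 1:u, 2:w, 7:u, 8:w, 11:u, 12:u, 13:u, 14:u, 15:u, 16:u, 17:u edges: (0,1,e); (1,2,e); (1,11,e); (2,7,e); (7,8,e); (8,1,e); (8,2,e)
step 4: rule r1; match: 0->2, 1->7; deleted nodes (none); deleted edges (none); added nodes 18, 19; added edges (none); result: nodes: 0:v, 1:u, 2:w, 7:u, 8:w, 11:u, 12:u, 13:u, 14:u, 15:u, 16:u, 17:u, 18:u, 19:u edges: (0,1,e); (1,2,e); (1,11,e); (2,7,e); (7,8,e); (8,1,e); (8,2,e)
step 5: rule r1; match: 0->2, 1->7; deleted nodes (none); deleted edges (none); added nodes 20, 21; added edges (none); result: nodes: 0:v, 1:u, 2:w, 7:u, 8:w, 11:u, 12:u, 13:u, 14:u, 15:u, 16:u, 17:u, 18:u, 19:u, 20:u, 21:u edges: (0,1,e); (1,2,e); (1,11,e); (2,7,e); (7,8,e); (8,1,e); (8,2,e)
final:
nodes: 0:v, 1:u, 2:w, 7:u, 8:w, 11:u, 12:u, 13:u, 14:u, 15:u, 16:u, 17:u, 18:u, 19:u, 20:u, 21:u
edges: (0,1,e); (1,2,e); (1,11,e); (2,7,e); (7,8,e); (8,1,e); (8,2,e)


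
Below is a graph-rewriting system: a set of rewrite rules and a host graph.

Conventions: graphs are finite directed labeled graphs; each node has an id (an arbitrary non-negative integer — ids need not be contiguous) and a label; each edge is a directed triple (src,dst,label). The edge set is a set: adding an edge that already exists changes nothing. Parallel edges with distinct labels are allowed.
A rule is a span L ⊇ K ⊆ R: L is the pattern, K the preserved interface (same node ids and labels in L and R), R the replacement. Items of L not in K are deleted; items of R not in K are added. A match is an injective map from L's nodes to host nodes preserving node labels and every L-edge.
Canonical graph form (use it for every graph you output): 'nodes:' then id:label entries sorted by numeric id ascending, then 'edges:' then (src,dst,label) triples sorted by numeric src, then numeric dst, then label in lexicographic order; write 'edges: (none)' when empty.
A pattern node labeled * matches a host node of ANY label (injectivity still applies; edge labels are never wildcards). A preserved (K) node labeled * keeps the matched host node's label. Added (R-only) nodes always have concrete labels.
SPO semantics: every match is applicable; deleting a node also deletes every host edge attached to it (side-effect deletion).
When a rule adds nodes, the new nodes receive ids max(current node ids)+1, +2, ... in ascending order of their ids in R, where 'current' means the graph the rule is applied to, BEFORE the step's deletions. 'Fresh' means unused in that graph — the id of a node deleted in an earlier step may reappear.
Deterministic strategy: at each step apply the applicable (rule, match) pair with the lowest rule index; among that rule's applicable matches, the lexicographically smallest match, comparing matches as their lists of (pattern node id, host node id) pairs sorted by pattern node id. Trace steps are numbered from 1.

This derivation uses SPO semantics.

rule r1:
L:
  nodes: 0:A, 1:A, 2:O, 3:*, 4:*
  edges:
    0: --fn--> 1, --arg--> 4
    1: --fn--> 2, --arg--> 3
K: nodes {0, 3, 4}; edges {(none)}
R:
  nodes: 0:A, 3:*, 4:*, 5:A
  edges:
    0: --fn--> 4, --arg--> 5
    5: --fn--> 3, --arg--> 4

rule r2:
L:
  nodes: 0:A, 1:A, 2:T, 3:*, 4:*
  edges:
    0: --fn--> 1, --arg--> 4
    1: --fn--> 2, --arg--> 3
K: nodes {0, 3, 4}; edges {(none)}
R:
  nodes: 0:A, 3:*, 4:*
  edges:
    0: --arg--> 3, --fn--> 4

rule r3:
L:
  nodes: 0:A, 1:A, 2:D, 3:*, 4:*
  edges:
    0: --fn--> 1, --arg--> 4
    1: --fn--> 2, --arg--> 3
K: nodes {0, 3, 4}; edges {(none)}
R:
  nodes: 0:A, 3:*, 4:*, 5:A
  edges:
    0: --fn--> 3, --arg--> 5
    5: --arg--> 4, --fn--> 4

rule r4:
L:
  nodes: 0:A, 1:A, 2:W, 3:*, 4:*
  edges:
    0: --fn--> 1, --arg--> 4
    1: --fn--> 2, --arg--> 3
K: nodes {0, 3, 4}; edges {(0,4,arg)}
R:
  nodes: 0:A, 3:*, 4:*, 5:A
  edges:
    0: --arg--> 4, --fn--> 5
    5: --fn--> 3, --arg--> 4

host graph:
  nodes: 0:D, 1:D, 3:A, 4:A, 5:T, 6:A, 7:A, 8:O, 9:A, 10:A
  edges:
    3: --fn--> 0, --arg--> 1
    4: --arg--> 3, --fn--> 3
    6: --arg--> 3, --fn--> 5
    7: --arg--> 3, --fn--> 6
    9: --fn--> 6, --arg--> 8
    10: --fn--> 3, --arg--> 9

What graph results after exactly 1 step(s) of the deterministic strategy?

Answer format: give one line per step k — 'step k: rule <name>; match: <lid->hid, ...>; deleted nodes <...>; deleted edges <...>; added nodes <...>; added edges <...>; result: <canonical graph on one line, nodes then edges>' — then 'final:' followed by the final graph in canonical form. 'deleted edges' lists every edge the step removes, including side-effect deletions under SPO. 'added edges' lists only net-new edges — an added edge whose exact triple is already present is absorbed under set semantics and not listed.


step 1: rule r2; match: 0->9, 1->6, 2->5, 3->3, 4->8; deleted nodes 5, 6; deleted edges (6,3,arg); (6,5,fn); (7,6,fn); (9,6,fn); (9,8,arg); added nodes (none); added edges (9,3,arg); (9,8,fn); result: nodes: 0:D, 1:D, 3:A, 4:A, 7:A, 8:O, 9:A, 10:A edges: (3,0,fn); (3,1,arg); (4,3,arg); (4,3,fn); (7,3,arg); (9,3,arg); (9,8,fn); (10,3,fn); (10,9,arg)
final:
nodes: 0:D, 1:D, 3:A, 4:A, 7:A, 8:O, 9:A, 10:A
edges: (3,0,fn); (3,1,arg); (4,3,arg); (4,3,fn); (7,3,arg); (9,3,arg); (9,8,fn); (10,3,fn); (10,9,arg)


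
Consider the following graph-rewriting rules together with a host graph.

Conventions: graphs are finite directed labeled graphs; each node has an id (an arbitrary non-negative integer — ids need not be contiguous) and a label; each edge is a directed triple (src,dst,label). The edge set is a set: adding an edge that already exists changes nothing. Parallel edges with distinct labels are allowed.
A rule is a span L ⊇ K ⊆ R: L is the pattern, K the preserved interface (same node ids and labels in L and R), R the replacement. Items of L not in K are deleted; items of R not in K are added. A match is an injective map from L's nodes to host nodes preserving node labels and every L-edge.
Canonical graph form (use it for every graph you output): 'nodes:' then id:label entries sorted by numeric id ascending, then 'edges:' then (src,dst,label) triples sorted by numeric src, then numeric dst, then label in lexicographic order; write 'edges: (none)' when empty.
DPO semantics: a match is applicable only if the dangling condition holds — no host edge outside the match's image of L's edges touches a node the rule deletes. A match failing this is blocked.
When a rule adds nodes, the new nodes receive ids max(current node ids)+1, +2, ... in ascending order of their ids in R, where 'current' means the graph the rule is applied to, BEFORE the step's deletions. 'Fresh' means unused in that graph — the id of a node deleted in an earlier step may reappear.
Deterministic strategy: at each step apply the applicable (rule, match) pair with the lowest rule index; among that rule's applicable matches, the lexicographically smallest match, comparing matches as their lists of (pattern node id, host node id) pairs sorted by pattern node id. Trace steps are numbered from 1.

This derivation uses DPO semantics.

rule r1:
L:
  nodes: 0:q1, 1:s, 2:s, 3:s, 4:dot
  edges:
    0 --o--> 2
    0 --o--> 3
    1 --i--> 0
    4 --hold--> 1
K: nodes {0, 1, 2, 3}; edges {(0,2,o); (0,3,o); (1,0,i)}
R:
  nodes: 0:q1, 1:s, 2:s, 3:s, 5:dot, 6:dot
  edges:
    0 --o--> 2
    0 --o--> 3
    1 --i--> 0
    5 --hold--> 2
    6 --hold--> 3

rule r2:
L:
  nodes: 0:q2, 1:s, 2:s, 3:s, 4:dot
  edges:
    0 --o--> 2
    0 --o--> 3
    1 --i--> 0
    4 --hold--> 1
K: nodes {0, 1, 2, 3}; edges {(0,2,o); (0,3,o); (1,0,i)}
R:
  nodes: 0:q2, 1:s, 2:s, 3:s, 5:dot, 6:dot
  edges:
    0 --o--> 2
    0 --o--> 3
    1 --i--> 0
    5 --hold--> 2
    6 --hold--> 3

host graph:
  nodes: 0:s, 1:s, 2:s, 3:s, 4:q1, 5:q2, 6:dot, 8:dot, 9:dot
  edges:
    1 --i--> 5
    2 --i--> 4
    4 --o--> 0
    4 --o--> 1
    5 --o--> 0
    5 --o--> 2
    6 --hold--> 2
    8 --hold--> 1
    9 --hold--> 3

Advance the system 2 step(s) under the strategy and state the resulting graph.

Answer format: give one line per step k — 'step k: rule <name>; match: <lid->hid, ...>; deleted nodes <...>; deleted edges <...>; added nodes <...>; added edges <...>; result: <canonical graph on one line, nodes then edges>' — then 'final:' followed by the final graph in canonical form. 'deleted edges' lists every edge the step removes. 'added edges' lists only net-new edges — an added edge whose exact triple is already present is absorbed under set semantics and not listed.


step 1: rule r1; match: 0->4, 1->2, 2->0, 3->1, 4->6; deleted nodes 6; deleted edges (6,2,hold); added nodes 10, 11; added edges (10,0,hold); (11,1,hold); result: nodes: 0:s, 1:s, 2:s, 3:s, 4:q1, 5:q2, 8:dot, 9:dot, 10:dot, 11:dot edges: (1,5,i); (2,4,i); (4,0,o); (4,1,o); (5,0,o); (5,2,o); (8,1,hold); (9,3,hold); (10,0,hold); (11,1,hold)
step 2: rule r2; match: 0->5, 1->1, 2->0, 3->2, 4->8; deleted nodes 8; deleted edges (8,1,hold); added nodes 12, 13; added edges (12,0,hold); (13,2,hold); result: nodes: 0:s, 1:s, 2:s, 3:s, 4:q1, 5:q2, 9:dot, 10:dot, 11:dot, 12:dot, 13:dot edges: (1,5,i); (2,4,i); (4,0,o); (4,1,o); (5,0,o); (5,2,o); (9,3,hold); (10,0,hold); (11,1,hold); (12,0,hold); (13,2,hold)
final:
nodes: 0:s, 1:s, 2:s, 3:s, 4:q1, 5:q2, 9:dot, 10:dot, 11:dot, 12:dot, 13:dot
edges: (1,5,i); (2,4,i); (4,0,o); (4,1,o); (5,0,o); (5,2,o); (9,3,hold); (10,0,hold); (11,1,hold); (12,0,hold); (13,2,hold)


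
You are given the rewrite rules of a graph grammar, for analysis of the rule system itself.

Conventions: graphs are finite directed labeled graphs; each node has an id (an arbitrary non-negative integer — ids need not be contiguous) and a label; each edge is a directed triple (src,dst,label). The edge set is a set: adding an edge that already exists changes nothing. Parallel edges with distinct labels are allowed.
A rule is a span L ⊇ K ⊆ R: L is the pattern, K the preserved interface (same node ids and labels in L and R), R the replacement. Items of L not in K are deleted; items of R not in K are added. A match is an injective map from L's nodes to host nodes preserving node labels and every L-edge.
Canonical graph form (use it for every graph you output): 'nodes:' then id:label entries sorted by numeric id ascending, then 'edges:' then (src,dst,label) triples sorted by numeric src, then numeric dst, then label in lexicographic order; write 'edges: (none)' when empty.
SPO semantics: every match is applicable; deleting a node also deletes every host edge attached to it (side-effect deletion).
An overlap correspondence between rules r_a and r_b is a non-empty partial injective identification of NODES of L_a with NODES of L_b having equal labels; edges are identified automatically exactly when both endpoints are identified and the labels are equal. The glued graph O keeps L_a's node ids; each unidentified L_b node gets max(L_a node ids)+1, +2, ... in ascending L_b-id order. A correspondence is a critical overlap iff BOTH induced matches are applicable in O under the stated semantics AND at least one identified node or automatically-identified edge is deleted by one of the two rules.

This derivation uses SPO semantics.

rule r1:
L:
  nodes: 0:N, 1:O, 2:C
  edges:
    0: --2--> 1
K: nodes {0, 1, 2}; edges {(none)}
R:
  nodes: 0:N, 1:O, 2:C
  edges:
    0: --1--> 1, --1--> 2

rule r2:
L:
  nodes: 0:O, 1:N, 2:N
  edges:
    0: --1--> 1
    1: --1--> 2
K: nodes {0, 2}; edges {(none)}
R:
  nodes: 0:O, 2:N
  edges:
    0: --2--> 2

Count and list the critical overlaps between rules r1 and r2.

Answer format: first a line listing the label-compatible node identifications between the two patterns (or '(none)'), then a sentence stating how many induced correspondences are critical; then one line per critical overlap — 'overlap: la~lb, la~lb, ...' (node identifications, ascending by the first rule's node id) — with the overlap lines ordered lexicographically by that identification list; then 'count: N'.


label-compatible node identifications between L(r1) and L(r2): 0~1, 0~2, 1~0
2 of the induced correspondences are critical overlaps of r1 and r2.
overlap: 0~1
overlap: 0~1, 1~0
count: 2


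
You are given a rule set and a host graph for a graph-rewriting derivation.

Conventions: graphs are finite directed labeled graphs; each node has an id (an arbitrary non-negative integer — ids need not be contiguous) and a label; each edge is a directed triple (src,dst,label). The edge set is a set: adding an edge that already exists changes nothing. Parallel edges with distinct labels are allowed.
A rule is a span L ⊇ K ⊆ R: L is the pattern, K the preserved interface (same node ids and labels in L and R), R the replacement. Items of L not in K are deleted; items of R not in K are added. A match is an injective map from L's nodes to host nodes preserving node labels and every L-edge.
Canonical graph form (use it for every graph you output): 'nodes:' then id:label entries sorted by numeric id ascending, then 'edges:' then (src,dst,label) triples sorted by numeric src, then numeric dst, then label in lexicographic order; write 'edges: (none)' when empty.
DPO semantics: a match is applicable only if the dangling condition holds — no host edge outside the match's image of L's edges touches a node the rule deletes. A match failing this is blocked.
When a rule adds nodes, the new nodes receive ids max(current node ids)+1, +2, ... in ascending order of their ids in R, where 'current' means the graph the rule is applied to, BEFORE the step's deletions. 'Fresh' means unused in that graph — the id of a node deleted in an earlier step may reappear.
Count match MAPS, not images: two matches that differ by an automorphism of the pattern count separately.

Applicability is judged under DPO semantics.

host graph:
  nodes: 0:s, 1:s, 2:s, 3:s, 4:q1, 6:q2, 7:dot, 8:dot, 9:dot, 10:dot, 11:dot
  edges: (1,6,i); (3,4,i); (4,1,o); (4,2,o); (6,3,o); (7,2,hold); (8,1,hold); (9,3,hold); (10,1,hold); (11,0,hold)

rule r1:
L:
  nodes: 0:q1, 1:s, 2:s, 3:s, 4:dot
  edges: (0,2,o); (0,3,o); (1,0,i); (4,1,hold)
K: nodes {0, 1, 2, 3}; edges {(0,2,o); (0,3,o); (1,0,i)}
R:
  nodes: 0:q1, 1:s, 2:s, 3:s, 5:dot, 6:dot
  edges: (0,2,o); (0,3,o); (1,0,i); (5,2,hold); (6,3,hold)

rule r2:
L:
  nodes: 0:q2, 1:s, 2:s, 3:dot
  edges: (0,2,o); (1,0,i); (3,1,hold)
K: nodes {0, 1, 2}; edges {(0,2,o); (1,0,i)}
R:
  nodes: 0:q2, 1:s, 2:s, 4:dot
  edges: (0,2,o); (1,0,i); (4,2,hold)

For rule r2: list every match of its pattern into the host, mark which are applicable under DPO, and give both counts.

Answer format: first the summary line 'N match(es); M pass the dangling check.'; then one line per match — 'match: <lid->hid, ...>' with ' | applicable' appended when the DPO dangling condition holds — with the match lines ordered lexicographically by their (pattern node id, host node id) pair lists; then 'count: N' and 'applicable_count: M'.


2 match(es); 2 pass the dangling check.
match: 0->6, 1->1, 2->3, 3->8 | applicable
match: 0->6, 1->1, 2->3, 3->10 | applicable
count: 2
applicable_count: 2


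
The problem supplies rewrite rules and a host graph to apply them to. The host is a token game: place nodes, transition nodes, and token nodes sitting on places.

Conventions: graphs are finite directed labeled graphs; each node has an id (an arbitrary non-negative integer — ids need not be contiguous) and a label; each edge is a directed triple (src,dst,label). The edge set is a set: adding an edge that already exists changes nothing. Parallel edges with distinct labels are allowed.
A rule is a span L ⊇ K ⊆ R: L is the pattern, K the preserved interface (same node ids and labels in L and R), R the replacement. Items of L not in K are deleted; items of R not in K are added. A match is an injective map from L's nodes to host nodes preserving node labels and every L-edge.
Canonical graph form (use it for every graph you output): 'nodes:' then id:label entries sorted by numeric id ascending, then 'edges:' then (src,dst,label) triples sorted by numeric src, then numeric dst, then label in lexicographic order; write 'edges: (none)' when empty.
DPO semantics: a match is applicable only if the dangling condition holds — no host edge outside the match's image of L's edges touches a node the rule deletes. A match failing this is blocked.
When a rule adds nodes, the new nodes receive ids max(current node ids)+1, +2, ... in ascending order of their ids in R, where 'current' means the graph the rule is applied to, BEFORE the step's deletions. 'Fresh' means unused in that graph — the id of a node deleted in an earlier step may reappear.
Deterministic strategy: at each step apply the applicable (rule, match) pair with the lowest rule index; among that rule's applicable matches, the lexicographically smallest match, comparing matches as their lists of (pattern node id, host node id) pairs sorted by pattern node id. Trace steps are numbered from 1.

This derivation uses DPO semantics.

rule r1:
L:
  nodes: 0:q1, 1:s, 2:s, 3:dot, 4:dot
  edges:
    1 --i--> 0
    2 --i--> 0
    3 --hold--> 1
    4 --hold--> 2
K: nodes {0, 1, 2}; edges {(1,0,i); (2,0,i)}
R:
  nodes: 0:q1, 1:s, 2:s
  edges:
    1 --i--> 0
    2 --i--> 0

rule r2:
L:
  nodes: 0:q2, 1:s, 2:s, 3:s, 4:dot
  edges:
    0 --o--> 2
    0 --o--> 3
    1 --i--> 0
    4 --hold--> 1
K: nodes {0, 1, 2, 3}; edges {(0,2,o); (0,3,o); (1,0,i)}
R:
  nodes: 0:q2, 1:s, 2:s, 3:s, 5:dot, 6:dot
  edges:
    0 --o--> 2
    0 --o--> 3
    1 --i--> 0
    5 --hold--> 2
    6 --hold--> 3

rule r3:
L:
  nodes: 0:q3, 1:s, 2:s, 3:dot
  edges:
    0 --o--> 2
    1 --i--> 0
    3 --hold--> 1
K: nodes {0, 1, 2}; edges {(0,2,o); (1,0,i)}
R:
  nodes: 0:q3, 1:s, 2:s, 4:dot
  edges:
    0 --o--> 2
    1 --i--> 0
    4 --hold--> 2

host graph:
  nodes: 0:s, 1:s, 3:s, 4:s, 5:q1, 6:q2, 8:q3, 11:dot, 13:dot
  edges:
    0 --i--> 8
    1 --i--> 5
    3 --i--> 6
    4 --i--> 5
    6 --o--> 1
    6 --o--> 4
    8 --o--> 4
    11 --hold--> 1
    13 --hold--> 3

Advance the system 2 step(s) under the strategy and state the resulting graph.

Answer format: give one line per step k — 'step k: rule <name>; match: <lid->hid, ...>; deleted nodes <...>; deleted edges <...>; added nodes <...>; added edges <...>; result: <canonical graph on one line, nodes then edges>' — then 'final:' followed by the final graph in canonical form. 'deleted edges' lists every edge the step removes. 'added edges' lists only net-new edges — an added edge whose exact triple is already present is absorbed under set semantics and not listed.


step 1: rule r2; match: 0->6, 1->3, 2->1, 3->4, 4->13; deleted nodes 13; deleted edges (13,3,hold); added nodes 14, 15; added edges (14,1,hold); (15,4,hold); result: nodes: 0:s, 1:s, 3:s, 4:s, 5:q1, 6:q2, 8:q3, 11:dot, 14:dot, 15:dot edges: (0,8,i); (1,5,i); (3,6,i); (4,5,i); (6,1,o); (6,4,o); (8,4,o); (11,1,hold); (14,1,hold); (15,4,hold)
step 2: rule r1; match: 0->5, 1->1, 2->4, 3->11, 4->15; deleted nodes 11, 15; deleted edges (11,1,hold); (15,4,hold); added nodes (none); added edges (none); result: nodes: 0:s, 1:s, 3:s, 4:s, 5:q1, 6:q2, 8:q3, 14:dot edges: (0,8,i); (1,5,i); (3,6,i); (4,5,i); (6,1,o); (6,4,o); (8,4,o); (14,1,hold)
final:
nodes: 0:s, 1:s, 3:s, 4:s, 5:q1, 6:q2, 8:q3, 14:dot
edges: (0,8,i); (1,5,i); (3,6,i); (4,5,i); (6,1,o); (6,4,o); (8,4,o); (14,1,hold)


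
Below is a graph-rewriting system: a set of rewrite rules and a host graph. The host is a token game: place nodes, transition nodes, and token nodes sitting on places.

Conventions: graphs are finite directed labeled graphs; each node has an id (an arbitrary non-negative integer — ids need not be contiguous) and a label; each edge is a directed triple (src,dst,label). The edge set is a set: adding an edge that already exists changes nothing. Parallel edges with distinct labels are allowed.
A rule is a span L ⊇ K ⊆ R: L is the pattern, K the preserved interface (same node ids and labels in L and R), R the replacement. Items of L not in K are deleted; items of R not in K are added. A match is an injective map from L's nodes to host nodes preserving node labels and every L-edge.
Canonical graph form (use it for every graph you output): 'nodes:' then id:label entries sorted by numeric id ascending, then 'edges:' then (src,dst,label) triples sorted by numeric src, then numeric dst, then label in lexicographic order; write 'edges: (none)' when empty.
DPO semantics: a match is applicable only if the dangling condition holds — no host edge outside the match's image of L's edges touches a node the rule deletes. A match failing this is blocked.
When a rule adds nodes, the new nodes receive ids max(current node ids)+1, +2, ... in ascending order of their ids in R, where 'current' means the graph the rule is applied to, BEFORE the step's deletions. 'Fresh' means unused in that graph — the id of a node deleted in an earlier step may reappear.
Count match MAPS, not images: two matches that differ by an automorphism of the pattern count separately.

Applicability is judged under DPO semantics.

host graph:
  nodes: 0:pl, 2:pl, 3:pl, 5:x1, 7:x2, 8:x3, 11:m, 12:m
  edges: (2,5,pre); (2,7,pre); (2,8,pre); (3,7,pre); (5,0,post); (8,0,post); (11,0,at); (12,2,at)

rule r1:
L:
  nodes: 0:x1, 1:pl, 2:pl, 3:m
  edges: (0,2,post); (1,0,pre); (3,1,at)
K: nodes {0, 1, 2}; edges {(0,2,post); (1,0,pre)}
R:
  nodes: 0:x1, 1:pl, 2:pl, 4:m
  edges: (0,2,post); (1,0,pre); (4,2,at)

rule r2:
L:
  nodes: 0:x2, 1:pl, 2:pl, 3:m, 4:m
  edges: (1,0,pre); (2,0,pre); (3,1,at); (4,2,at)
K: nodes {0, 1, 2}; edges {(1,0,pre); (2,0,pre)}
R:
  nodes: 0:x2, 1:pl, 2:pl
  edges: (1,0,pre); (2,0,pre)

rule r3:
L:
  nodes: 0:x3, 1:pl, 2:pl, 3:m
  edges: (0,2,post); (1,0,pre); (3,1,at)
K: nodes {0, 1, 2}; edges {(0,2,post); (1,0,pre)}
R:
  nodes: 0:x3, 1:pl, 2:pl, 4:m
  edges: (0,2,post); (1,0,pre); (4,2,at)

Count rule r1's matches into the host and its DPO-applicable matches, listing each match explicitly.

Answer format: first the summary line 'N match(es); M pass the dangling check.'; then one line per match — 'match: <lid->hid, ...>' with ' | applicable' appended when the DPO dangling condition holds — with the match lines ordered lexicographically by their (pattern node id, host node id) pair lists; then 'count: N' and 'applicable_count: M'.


1 match(es); 1 pass the dangling check.
match: 0->5, 1->2, 2->0, 3->12 | applicable
count: 1
applicable_count: 1


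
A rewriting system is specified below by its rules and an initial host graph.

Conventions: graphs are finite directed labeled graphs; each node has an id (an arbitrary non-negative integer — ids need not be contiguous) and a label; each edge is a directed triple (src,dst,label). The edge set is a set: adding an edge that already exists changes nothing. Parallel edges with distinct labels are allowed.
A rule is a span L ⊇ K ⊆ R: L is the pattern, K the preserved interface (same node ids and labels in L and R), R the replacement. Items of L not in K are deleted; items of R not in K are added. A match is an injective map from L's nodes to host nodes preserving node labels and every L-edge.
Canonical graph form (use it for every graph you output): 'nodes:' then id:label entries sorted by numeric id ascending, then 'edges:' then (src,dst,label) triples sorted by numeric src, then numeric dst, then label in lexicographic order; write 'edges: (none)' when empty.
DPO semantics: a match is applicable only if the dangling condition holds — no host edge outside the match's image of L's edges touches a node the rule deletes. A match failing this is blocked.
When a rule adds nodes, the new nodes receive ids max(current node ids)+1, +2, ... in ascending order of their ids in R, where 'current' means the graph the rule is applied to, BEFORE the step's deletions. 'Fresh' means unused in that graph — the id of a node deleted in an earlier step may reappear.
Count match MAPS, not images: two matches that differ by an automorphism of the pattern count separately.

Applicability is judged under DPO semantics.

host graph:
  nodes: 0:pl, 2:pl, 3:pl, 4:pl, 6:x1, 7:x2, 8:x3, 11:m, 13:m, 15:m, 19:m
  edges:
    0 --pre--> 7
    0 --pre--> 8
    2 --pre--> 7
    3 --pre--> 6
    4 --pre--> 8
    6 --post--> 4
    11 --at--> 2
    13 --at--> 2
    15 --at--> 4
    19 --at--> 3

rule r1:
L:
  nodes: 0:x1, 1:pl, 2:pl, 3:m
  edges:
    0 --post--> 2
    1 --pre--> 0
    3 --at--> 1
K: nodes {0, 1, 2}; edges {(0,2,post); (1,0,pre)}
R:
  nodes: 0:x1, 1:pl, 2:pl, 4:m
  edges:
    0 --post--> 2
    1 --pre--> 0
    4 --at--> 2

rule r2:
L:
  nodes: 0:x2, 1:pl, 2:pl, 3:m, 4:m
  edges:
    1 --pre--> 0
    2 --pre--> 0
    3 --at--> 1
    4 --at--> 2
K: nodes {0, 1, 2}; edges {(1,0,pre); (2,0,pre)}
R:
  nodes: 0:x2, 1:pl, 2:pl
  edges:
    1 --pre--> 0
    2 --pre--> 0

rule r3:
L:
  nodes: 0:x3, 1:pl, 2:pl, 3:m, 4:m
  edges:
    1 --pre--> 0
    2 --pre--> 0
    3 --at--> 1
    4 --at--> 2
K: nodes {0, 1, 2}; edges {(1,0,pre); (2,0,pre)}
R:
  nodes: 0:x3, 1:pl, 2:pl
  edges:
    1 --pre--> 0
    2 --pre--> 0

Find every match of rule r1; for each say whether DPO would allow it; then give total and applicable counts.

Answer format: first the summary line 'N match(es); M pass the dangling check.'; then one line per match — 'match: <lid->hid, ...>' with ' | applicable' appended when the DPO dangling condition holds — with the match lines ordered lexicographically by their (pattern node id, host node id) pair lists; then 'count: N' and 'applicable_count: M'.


1 match(es); 1 pass the dangling check.
match: 0->6, 1->3, 2->4, 3->19 | applicable
count: 1
applicable_count: 1
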